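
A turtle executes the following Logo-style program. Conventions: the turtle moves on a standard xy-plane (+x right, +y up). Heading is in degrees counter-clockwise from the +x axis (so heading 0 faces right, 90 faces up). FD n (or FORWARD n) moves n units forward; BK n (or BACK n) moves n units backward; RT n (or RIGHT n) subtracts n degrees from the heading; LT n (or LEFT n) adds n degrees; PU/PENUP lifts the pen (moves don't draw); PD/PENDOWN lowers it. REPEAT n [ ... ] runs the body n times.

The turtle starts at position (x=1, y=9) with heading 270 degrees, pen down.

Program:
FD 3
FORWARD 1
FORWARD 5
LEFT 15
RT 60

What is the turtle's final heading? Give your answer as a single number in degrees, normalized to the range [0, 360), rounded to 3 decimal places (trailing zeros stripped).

Executing turtle program step by step:
Start: pos=(1,9), heading=270, pen down
FD 3: (1,9) -> (1,6) [heading=270, draw]
FD 1: (1,6) -> (1,5) [heading=270, draw]
FD 5: (1,5) -> (1,0) [heading=270, draw]
LT 15: heading 270 -> 285
RT 60: heading 285 -> 225
Final: pos=(1,0), heading=225, 3 segment(s) drawn

Answer: 225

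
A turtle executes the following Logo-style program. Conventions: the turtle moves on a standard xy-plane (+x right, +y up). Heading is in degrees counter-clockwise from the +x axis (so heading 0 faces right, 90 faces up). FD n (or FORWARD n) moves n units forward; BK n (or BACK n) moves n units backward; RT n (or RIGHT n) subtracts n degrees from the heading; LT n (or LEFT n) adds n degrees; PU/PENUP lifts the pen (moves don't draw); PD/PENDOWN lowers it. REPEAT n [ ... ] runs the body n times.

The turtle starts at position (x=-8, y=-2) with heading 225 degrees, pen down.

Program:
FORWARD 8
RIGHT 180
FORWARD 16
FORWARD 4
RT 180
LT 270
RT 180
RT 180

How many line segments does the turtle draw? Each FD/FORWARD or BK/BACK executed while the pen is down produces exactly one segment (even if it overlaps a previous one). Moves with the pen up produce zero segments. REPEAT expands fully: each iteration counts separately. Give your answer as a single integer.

Answer: 3

Derivation:
Executing turtle program step by step:
Start: pos=(-8,-2), heading=225, pen down
FD 8: (-8,-2) -> (-13.657,-7.657) [heading=225, draw]
RT 180: heading 225 -> 45
FD 16: (-13.657,-7.657) -> (-2.343,3.657) [heading=45, draw]
FD 4: (-2.343,3.657) -> (0.485,6.485) [heading=45, draw]
RT 180: heading 45 -> 225
LT 270: heading 225 -> 135
RT 180: heading 135 -> 315
RT 180: heading 315 -> 135
Final: pos=(0.485,6.485), heading=135, 3 segment(s) drawn
Segments drawn: 3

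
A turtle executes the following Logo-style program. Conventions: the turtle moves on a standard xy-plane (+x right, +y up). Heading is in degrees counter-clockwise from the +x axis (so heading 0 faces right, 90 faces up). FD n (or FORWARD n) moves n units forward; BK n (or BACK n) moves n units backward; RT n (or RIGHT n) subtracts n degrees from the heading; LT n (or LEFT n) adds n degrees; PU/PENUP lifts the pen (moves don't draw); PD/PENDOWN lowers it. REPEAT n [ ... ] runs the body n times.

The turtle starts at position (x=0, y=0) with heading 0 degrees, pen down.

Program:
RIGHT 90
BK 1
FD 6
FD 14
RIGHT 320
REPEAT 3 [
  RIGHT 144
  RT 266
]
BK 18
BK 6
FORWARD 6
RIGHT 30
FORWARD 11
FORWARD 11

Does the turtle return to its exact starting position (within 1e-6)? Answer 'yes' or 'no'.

Answer: no

Derivation:
Executing turtle program step by step:
Start: pos=(0,0), heading=0, pen down
RT 90: heading 0 -> 270
BK 1: (0,0) -> (0,1) [heading=270, draw]
FD 6: (0,1) -> (0,-5) [heading=270, draw]
FD 14: (0,-5) -> (0,-19) [heading=270, draw]
RT 320: heading 270 -> 310
REPEAT 3 [
  -- iteration 1/3 --
  RT 144: heading 310 -> 166
  RT 266: heading 166 -> 260
  -- iteration 2/3 --
  RT 144: heading 260 -> 116
  RT 266: heading 116 -> 210
  -- iteration 3/3 --
  RT 144: heading 210 -> 66
  RT 266: heading 66 -> 160
]
BK 18: (0,-19) -> (16.914,-25.156) [heading=160, draw]
BK 6: (16.914,-25.156) -> (22.553,-27.208) [heading=160, draw]
FD 6: (22.553,-27.208) -> (16.914,-25.156) [heading=160, draw]
RT 30: heading 160 -> 130
FD 11: (16.914,-25.156) -> (9.844,-16.73) [heading=130, draw]
FD 11: (9.844,-16.73) -> (2.773,-8.303) [heading=130, draw]
Final: pos=(2.773,-8.303), heading=130, 8 segment(s) drawn

Start position: (0, 0)
Final position: (2.773, -8.303)
Distance = 8.754; >= 1e-6 -> NOT closed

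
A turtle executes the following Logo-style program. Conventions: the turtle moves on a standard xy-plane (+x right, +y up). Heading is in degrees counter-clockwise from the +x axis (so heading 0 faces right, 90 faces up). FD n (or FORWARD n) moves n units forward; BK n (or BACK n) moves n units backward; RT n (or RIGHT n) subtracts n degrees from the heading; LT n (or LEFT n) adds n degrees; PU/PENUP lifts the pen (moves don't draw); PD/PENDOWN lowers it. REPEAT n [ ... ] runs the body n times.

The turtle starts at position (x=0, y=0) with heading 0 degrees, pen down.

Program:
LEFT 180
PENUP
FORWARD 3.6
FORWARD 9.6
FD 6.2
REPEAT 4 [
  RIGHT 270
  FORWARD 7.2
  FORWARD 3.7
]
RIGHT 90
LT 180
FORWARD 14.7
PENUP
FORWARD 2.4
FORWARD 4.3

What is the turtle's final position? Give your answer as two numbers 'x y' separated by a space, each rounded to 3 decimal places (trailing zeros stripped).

Answer: -19.4 -21.4

Derivation:
Executing turtle program step by step:
Start: pos=(0,0), heading=0, pen down
LT 180: heading 0 -> 180
PU: pen up
FD 3.6: (0,0) -> (-3.6,0) [heading=180, move]
FD 9.6: (-3.6,0) -> (-13.2,0) [heading=180, move]
FD 6.2: (-13.2,0) -> (-19.4,0) [heading=180, move]
REPEAT 4 [
  -- iteration 1/4 --
  RT 270: heading 180 -> 270
  FD 7.2: (-19.4,0) -> (-19.4,-7.2) [heading=270, move]
  FD 3.7: (-19.4,-7.2) -> (-19.4,-10.9) [heading=270, move]
  -- iteration 2/4 --
  RT 270: heading 270 -> 0
  FD 7.2: (-19.4,-10.9) -> (-12.2,-10.9) [heading=0, move]
  FD 3.7: (-12.2,-10.9) -> (-8.5,-10.9) [heading=0, move]
  -- iteration 3/4 --
  RT 270: heading 0 -> 90
  FD 7.2: (-8.5,-10.9) -> (-8.5,-3.7) [heading=90, move]
  FD 3.7: (-8.5,-3.7) -> (-8.5,0) [heading=90, move]
  -- iteration 4/4 --
  RT 270: heading 90 -> 180
  FD 7.2: (-8.5,0) -> (-15.7,0) [heading=180, move]
  FD 3.7: (-15.7,0) -> (-19.4,0) [heading=180, move]
]
RT 90: heading 180 -> 90
LT 180: heading 90 -> 270
FD 14.7: (-19.4,0) -> (-19.4,-14.7) [heading=270, move]
PU: pen up
FD 2.4: (-19.4,-14.7) -> (-19.4,-17.1) [heading=270, move]
FD 4.3: (-19.4,-17.1) -> (-19.4,-21.4) [heading=270, move]
Final: pos=(-19.4,-21.4), heading=270, 0 segment(s) drawn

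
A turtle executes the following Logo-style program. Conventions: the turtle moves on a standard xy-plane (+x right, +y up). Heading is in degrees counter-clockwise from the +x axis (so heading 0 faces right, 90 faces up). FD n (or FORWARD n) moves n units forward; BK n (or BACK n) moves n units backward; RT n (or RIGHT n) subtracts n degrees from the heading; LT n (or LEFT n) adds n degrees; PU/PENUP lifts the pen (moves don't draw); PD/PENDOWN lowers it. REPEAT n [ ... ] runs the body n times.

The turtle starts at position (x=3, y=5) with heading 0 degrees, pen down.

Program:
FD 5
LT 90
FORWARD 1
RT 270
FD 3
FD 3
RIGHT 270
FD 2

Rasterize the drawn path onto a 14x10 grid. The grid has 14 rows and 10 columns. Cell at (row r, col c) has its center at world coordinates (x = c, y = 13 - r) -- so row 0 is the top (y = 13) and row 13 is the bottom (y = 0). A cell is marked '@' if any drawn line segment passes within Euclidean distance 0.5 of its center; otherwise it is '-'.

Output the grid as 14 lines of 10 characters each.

Segment 0: (3,5) -> (8,5)
Segment 1: (8,5) -> (8,6)
Segment 2: (8,6) -> (5,6)
Segment 3: (5,6) -> (2,6)
Segment 4: (2,6) -> (2,4)

Answer: ----------
----------
----------
----------
----------
----------
----------
--@@@@@@@-
--@@@@@@@-
--@-------
----------
----------
----------
----------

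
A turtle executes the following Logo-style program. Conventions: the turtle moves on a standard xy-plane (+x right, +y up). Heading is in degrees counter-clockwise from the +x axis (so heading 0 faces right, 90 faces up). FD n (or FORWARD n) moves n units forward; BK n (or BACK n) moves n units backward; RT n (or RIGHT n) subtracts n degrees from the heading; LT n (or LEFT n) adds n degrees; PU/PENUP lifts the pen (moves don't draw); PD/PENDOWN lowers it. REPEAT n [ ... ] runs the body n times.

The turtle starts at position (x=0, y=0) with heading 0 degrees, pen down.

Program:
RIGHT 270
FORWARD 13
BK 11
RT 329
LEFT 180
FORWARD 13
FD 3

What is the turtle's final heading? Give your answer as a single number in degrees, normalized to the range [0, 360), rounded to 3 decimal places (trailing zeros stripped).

Executing turtle program step by step:
Start: pos=(0,0), heading=0, pen down
RT 270: heading 0 -> 90
FD 13: (0,0) -> (0,13) [heading=90, draw]
BK 11: (0,13) -> (0,2) [heading=90, draw]
RT 329: heading 90 -> 121
LT 180: heading 121 -> 301
FD 13: (0,2) -> (6.695,-9.143) [heading=301, draw]
FD 3: (6.695,-9.143) -> (8.241,-11.715) [heading=301, draw]
Final: pos=(8.241,-11.715), heading=301, 4 segment(s) drawn

Answer: 301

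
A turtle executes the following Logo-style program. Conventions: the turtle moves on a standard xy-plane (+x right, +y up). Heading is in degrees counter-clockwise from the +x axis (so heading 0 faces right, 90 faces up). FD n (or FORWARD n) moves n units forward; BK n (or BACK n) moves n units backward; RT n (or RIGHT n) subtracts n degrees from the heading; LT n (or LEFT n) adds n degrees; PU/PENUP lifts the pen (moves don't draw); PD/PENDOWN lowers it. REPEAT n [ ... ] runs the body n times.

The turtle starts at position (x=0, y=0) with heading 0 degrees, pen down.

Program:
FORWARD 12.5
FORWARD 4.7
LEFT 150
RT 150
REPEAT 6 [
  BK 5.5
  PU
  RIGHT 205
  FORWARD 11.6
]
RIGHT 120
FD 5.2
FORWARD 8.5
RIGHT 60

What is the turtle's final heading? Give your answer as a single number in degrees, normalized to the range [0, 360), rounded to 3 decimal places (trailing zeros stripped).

Executing turtle program step by step:
Start: pos=(0,0), heading=0, pen down
FD 12.5: (0,0) -> (12.5,0) [heading=0, draw]
FD 4.7: (12.5,0) -> (17.2,0) [heading=0, draw]
LT 150: heading 0 -> 150
RT 150: heading 150 -> 0
REPEAT 6 [
  -- iteration 1/6 --
  BK 5.5: (17.2,0) -> (11.7,0) [heading=0, draw]
  PU: pen up
  RT 205: heading 0 -> 155
  FD 11.6: (11.7,0) -> (1.187,4.902) [heading=155, move]
  -- iteration 2/6 --
  BK 5.5: (1.187,4.902) -> (6.172,2.578) [heading=155, move]
  PU: pen up
  RT 205: heading 155 -> 310
  FD 11.6: (6.172,2.578) -> (13.628,-6.308) [heading=310, move]
  -- iteration 3/6 --
  BK 5.5: (13.628,-6.308) -> (10.093,-2.095) [heading=310, move]
  PU: pen up
  RT 205: heading 310 -> 105
  FD 11.6: (10.093,-2.095) -> (7.09,9.11) [heading=105, move]
  -- iteration 4/6 --
  BK 5.5: (7.09,9.11) -> (8.514,3.797) [heading=105, move]
  PU: pen up
  RT 205: heading 105 -> 260
  FD 11.6: (8.514,3.797) -> (6.499,-7.627) [heading=260, move]
  -- iteration 5/6 --
  BK 5.5: (6.499,-7.627) -> (7.454,-2.21) [heading=260, move]
  PU: pen up
  RT 205: heading 260 -> 55
  FD 11.6: (7.454,-2.21) -> (14.108,7.292) [heading=55, move]
  -- iteration 6/6 --
  BK 5.5: (14.108,7.292) -> (10.953,2.787) [heading=55, move]
  PU: pen up
  RT 205: heading 55 -> 210
  FD 11.6: (10.953,2.787) -> (0.907,-3.013) [heading=210, move]
]
RT 120: heading 210 -> 90
FD 5.2: (0.907,-3.013) -> (0.907,2.187) [heading=90, move]
FD 8.5: (0.907,2.187) -> (0.907,10.687) [heading=90, move]
RT 60: heading 90 -> 30
Final: pos=(0.907,10.687), heading=30, 3 segment(s) drawn

Answer: 30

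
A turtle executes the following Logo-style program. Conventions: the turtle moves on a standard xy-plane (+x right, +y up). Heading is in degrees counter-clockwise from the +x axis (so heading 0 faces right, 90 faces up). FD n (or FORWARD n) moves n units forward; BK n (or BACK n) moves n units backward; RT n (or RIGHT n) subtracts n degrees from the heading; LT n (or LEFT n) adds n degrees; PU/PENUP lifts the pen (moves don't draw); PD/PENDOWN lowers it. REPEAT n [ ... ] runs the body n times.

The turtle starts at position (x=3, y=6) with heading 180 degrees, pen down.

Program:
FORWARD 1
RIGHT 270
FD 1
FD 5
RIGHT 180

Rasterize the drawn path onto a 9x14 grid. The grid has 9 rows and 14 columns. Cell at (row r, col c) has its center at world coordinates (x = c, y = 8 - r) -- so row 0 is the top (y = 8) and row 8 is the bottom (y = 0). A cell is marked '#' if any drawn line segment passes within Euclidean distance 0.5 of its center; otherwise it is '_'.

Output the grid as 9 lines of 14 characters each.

Segment 0: (3,6) -> (2,6)
Segment 1: (2,6) -> (2,5)
Segment 2: (2,5) -> (2,0)

Answer: ______________
______________
__##__________
__#___________
__#___________
__#___________
__#___________
__#___________
__#___________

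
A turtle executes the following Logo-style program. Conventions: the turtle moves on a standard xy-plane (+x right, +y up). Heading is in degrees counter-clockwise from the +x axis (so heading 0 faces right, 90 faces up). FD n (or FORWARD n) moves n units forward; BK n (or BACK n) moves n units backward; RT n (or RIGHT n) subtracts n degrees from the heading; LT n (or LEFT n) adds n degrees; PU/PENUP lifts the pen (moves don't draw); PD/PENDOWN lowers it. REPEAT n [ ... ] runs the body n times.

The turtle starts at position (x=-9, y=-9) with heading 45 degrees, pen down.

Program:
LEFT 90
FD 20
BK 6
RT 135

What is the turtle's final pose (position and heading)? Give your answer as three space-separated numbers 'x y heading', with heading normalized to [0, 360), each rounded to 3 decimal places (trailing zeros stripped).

Answer: -18.899 0.899 0

Derivation:
Executing turtle program step by step:
Start: pos=(-9,-9), heading=45, pen down
LT 90: heading 45 -> 135
FD 20: (-9,-9) -> (-23.142,5.142) [heading=135, draw]
BK 6: (-23.142,5.142) -> (-18.899,0.899) [heading=135, draw]
RT 135: heading 135 -> 0
Final: pos=(-18.899,0.899), heading=0, 2 segment(s) drawn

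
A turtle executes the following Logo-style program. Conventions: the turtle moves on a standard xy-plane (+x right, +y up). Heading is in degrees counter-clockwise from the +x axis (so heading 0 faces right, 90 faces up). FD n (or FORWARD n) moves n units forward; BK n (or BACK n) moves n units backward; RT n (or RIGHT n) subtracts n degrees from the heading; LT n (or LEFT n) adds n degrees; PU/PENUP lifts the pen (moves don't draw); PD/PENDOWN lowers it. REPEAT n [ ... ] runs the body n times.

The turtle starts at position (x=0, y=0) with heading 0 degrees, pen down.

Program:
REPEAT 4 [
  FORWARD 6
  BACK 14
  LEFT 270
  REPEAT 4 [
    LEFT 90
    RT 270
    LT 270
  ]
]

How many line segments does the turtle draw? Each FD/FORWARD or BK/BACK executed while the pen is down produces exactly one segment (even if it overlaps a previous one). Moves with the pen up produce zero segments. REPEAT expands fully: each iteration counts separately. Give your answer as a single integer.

Executing turtle program step by step:
Start: pos=(0,0), heading=0, pen down
REPEAT 4 [
  -- iteration 1/4 --
  FD 6: (0,0) -> (6,0) [heading=0, draw]
  BK 14: (6,0) -> (-8,0) [heading=0, draw]
  LT 270: heading 0 -> 270
  REPEAT 4 [
    -- iteration 1/4 --
    LT 90: heading 270 -> 0
    RT 270: heading 0 -> 90
    LT 270: heading 90 -> 0
    -- iteration 2/4 --
    LT 90: heading 0 -> 90
    RT 270: heading 90 -> 180
    LT 270: heading 180 -> 90
    -- iteration 3/4 --
    LT 90: heading 90 -> 180
    RT 270: heading 180 -> 270
    LT 270: heading 270 -> 180
    -- iteration 4/4 --
    LT 90: heading 180 -> 270
    RT 270: heading 270 -> 0
    LT 270: heading 0 -> 270
  ]
  -- iteration 2/4 --
  FD 6: (-8,0) -> (-8,-6) [heading=270, draw]
  BK 14: (-8,-6) -> (-8,8) [heading=270, draw]
  LT 270: heading 270 -> 180
  REPEAT 4 [
    -- iteration 1/4 --
    LT 90: heading 180 -> 270
    RT 270: heading 270 -> 0
    LT 270: heading 0 -> 270
    -- iteration 2/4 --
    LT 90: heading 270 -> 0
    RT 270: heading 0 -> 90
    LT 270: heading 90 -> 0
    -- iteration 3/4 --
    LT 90: heading 0 -> 90
    RT 270: heading 90 -> 180
    LT 270: heading 180 -> 90
    -- iteration 4/4 --
    LT 90: heading 90 -> 180
    RT 270: heading 180 -> 270
    LT 270: heading 270 -> 180
  ]
  -- iteration 3/4 --
  FD 6: (-8,8) -> (-14,8) [heading=180, draw]
  BK 14: (-14,8) -> (0,8) [heading=180, draw]
  LT 270: heading 180 -> 90
  REPEAT 4 [
    -- iteration 1/4 --
    LT 90: heading 90 -> 180
    RT 270: heading 180 -> 270
    LT 270: heading 270 -> 180
    -- iteration 2/4 --
    LT 90: heading 180 -> 270
    RT 270: heading 270 -> 0
    LT 270: heading 0 -> 270
    -- iteration 3/4 --
    LT 90: heading 270 -> 0
    RT 270: heading 0 -> 90
    LT 270: heading 90 -> 0
    -- iteration 4/4 --
    LT 90: heading 0 -> 90
    RT 270: heading 90 -> 180
    LT 270: heading 180 -> 90
  ]
  -- iteration 4/4 --
  FD 6: (0,8) -> (0,14) [heading=90, draw]
  BK 14: (0,14) -> (0,0) [heading=90, draw]
  LT 270: heading 90 -> 0
  REPEAT 4 [
    -- iteration 1/4 --
    LT 90: heading 0 -> 90
    RT 270: heading 90 -> 180
    LT 270: heading 180 -> 90
    -- iteration 2/4 --
    LT 90: heading 90 -> 180
    RT 270: heading 180 -> 270
    LT 270: heading 270 -> 180
    -- iteration 3/4 --
    LT 90: heading 180 -> 270
    RT 270: heading 270 -> 0
    LT 270: heading 0 -> 270
    -- iteration 4/4 --
    LT 90: heading 270 -> 0
    RT 270: heading 0 -> 90
    LT 270: heading 90 -> 0
  ]
]
Final: pos=(0,0), heading=0, 8 segment(s) drawn
Segments drawn: 8

Answer: 8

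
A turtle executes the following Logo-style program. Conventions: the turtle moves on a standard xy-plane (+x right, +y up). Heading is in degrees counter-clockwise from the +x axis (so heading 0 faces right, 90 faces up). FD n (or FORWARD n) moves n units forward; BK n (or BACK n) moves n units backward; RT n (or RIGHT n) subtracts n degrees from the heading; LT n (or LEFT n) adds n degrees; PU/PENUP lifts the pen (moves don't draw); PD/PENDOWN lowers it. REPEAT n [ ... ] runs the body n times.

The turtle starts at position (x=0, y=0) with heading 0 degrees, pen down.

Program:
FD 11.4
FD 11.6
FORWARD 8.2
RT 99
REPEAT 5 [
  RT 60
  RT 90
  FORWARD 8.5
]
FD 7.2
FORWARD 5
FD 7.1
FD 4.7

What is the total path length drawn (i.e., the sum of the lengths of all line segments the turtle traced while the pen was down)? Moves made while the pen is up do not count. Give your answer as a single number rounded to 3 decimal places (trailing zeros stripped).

Answer: 97.7

Derivation:
Executing turtle program step by step:
Start: pos=(0,0), heading=0, pen down
FD 11.4: (0,0) -> (11.4,0) [heading=0, draw]
FD 11.6: (11.4,0) -> (23,0) [heading=0, draw]
FD 8.2: (23,0) -> (31.2,0) [heading=0, draw]
RT 99: heading 0 -> 261
REPEAT 5 [
  -- iteration 1/5 --
  RT 60: heading 261 -> 201
  RT 90: heading 201 -> 111
  FD 8.5: (31.2,0) -> (28.154,7.935) [heading=111, draw]
  -- iteration 2/5 --
  RT 60: heading 111 -> 51
  RT 90: heading 51 -> 321
  FD 8.5: (28.154,7.935) -> (34.76,2.586) [heading=321, draw]
  -- iteration 3/5 --
  RT 60: heading 321 -> 261
  RT 90: heading 261 -> 171
  FD 8.5: (34.76,2.586) -> (26.364,3.916) [heading=171, draw]
  -- iteration 4/5 --
  RT 60: heading 171 -> 111
  RT 90: heading 111 -> 21
  FD 8.5: (26.364,3.916) -> (34.3,6.962) [heading=21, draw]
  -- iteration 5/5 --
  RT 60: heading 21 -> 321
  RT 90: heading 321 -> 231
  FD 8.5: (34.3,6.962) -> (28.95,0.356) [heading=231, draw]
]
FD 7.2: (28.95,0.356) -> (24.419,-5.239) [heading=231, draw]
FD 5: (24.419,-5.239) -> (21.273,-9.125) [heading=231, draw]
FD 7.1: (21.273,-9.125) -> (16.805,-14.643) [heading=231, draw]
FD 4.7: (16.805,-14.643) -> (13.847,-18.295) [heading=231, draw]
Final: pos=(13.847,-18.295), heading=231, 12 segment(s) drawn

Segment lengths:
  seg 1: (0,0) -> (11.4,0), length = 11.4
  seg 2: (11.4,0) -> (23,0), length = 11.6
  seg 3: (23,0) -> (31.2,0), length = 8.2
  seg 4: (31.2,0) -> (28.154,7.935), length = 8.5
  seg 5: (28.154,7.935) -> (34.76,2.586), length = 8.5
  seg 6: (34.76,2.586) -> (26.364,3.916), length = 8.5
  seg 7: (26.364,3.916) -> (34.3,6.962), length = 8.5
  seg 8: (34.3,6.962) -> (28.95,0.356), length = 8.5
  seg 9: (28.95,0.356) -> (24.419,-5.239), length = 7.2
  seg 10: (24.419,-5.239) -> (21.273,-9.125), length = 5
  seg 11: (21.273,-9.125) -> (16.805,-14.643), length = 7.1
  seg 12: (16.805,-14.643) -> (13.847,-18.295), length = 4.7
Total = 97.7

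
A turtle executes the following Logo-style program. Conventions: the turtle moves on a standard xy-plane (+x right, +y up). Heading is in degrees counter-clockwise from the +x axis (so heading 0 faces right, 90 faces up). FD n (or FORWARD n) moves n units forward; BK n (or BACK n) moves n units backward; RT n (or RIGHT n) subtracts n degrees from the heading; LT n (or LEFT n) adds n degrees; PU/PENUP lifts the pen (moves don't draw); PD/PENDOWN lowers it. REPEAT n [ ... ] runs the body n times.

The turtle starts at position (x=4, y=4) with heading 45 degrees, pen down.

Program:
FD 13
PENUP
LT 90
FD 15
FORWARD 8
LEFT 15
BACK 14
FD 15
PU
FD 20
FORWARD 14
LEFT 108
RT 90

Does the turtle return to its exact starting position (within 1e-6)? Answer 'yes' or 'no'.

Executing turtle program step by step:
Start: pos=(4,4), heading=45, pen down
FD 13: (4,4) -> (13.192,13.192) [heading=45, draw]
PU: pen up
LT 90: heading 45 -> 135
FD 15: (13.192,13.192) -> (2.586,23.799) [heading=135, move]
FD 8: (2.586,23.799) -> (-3.071,29.456) [heading=135, move]
LT 15: heading 135 -> 150
BK 14: (-3.071,29.456) -> (9.053,22.456) [heading=150, move]
FD 15: (9.053,22.456) -> (-3.937,29.956) [heading=150, move]
PU: pen up
FD 20: (-3.937,29.956) -> (-21.258,39.956) [heading=150, move]
FD 14: (-21.258,39.956) -> (-33.382,46.956) [heading=150, move]
LT 108: heading 150 -> 258
RT 90: heading 258 -> 168
Final: pos=(-33.382,46.956), heading=168, 1 segment(s) drawn

Start position: (4, 4)
Final position: (-33.382, 46.956)
Distance = 56.944; >= 1e-6 -> NOT closed

Answer: no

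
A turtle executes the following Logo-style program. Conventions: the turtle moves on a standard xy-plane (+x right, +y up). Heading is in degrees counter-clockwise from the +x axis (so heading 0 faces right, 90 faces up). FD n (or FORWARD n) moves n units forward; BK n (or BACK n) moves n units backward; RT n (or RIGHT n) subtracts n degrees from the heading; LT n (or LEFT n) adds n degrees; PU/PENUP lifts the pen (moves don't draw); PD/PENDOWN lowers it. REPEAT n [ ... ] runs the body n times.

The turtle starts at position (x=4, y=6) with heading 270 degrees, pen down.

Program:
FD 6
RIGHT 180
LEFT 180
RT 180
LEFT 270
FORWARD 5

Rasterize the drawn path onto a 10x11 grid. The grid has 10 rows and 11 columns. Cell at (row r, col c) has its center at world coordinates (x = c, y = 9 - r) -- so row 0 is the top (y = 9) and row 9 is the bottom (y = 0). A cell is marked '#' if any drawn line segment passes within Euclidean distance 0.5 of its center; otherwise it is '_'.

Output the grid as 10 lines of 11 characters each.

Answer: ___________
___________
___________
____#______
____#______
____#______
____#______
____#______
____#______
____######_

Derivation:
Segment 0: (4,6) -> (4,0)
Segment 1: (4,0) -> (9,-0)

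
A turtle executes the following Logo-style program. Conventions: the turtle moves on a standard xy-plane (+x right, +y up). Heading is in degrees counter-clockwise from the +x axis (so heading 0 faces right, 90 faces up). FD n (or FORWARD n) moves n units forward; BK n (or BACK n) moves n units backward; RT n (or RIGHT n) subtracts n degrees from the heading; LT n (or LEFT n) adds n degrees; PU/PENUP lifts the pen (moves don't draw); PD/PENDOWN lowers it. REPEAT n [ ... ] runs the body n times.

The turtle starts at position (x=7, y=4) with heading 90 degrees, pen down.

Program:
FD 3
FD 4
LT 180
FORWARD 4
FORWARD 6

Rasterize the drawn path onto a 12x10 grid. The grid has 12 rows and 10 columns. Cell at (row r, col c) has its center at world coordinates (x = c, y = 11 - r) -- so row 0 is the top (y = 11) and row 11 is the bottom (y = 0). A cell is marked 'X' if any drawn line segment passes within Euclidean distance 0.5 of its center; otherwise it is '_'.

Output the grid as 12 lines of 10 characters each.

Segment 0: (7,4) -> (7,7)
Segment 1: (7,7) -> (7,11)
Segment 2: (7,11) -> (7,7)
Segment 3: (7,7) -> (7,1)

Answer: _______X__
_______X__
_______X__
_______X__
_______X__
_______X__
_______X__
_______X__
_______X__
_______X__
_______X__
__________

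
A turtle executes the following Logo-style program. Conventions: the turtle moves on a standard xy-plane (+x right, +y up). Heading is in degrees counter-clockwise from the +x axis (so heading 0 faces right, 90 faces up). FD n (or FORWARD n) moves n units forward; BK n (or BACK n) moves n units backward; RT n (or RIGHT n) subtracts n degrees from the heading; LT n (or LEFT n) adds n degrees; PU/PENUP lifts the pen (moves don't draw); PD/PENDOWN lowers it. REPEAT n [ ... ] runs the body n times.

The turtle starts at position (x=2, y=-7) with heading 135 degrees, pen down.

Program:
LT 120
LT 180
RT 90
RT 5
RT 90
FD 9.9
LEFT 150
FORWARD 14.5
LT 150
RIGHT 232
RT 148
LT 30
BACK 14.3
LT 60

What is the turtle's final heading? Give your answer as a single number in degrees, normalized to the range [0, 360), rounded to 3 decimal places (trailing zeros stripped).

Answer: 260

Derivation:
Executing turtle program step by step:
Start: pos=(2,-7), heading=135, pen down
LT 120: heading 135 -> 255
LT 180: heading 255 -> 75
RT 90: heading 75 -> 345
RT 5: heading 345 -> 340
RT 90: heading 340 -> 250
FD 9.9: (2,-7) -> (-1.386,-16.303) [heading=250, draw]
LT 150: heading 250 -> 40
FD 14.5: (-1.386,-16.303) -> (9.722,-6.983) [heading=40, draw]
LT 150: heading 40 -> 190
RT 232: heading 190 -> 318
RT 148: heading 318 -> 170
LT 30: heading 170 -> 200
BK 14.3: (9.722,-6.983) -> (23.159,-2.092) [heading=200, draw]
LT 60: heading 200 -> 260
Final: pos=(23.159,-2.092), heading=260, 3 segment(s) drawn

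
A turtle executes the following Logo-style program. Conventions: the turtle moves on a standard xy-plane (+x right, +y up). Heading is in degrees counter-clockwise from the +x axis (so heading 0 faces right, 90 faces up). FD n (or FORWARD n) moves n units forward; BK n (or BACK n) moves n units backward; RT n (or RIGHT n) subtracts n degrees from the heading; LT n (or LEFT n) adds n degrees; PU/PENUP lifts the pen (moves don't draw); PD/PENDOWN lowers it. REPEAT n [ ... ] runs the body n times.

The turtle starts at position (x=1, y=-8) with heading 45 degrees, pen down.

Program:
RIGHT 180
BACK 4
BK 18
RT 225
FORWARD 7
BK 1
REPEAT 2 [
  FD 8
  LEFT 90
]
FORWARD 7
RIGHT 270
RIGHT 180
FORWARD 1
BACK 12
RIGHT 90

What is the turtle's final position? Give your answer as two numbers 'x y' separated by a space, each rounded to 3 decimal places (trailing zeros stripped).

Executing turtle program step by step:
Start: pos=(1,-8), heading=45, pen down
RT 180: heading 45 -> 225
BK 4: (1,-8) -> (3.828,-5.172) [heading=225, draw]
BK 18: (3.828,-5.172) -> (16.556,7.556) [heading=225, draw]
RT 225: heading 225 -> 0
FD 7: (16.556,7.556) -> (23.556,7.556) [heading=0, draw]
BK 1: (23.556,7.556) -> (22.556,7.556) [heading=0, draw]
REPEAT 2 [
  -- iteration 1/2 --
  FD 8: (22.556,7.556) -> (30.556,7.556) [heading=0, draw]
  LT 90: heading 0 -> 90
  -- iteration 2/2 --
  FD 8: (30.556,7.556) -> (30.556,15.556) [heading=90, draw]
  LT 90: heading 90 -> 180
]
FD 7: (30.556,15.556) -> (23.556,15.556) [heading=180, draw]
RT 270: heading 180 -> 270
RT 180: heading 270 -> 90
FD 1: (23.556,15.556) -> (23.556,16.556) [heading=90, draw]
BK 12: (23.556,16.556) -> (23.556,4.556) [heading=90, draw]
RT 90: heading 90 -> 0
Final: pos=(23.556,4.556), heading=0, 9 segment(s) drawn

Answer: 23.556 4.556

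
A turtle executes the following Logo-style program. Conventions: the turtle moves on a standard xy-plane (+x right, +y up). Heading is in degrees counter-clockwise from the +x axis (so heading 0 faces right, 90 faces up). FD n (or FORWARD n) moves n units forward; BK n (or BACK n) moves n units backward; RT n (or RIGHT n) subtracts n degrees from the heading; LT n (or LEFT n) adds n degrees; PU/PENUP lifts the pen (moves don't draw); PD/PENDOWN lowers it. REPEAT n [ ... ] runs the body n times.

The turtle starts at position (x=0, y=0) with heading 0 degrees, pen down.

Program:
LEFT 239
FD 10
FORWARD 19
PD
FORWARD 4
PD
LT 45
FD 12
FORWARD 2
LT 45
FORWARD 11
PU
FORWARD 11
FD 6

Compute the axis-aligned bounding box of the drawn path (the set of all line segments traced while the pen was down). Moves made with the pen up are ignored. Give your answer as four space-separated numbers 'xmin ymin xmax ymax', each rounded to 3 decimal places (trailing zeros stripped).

Executing turtle program step by step:
Start: pos=(0,0), heading=0, pen down
LT 239: heading 0 -> 239
FD 10: (0,0) -> (-5.15,-8.572) [heading=239, draw]
FD 19: (-5.15,-8.572) -> (-14.936,-24.858) [heading=239, draw]
PD: pen down
FD 4: (-14.936,-24.858) -> (-16.996,-28.287) [heading=239, draw]
PD: pen down
LT 45: heading 239 -> 284
FD 12: (-16.996,-28.287) -> (-14.093,-39.93) [heading=284, draw]
FD 2: (-14.093,-39.93) -> (-13.609,-41.871) [heading=284, draw]
LT 45: heading 284 -> 329
FD 11: (-13.609,-41.871) -> (-4.181,-47.536) [heading=329, draw]
PU: pen up
FD 11: (-4.181,-47.536) -> (5.248,-53.201) [heading=329, move]
FD 6: (5.248,-53.201) -> (10.391,-56.292) [heading=329, move]
Final: pos=(10.391,-56.292), heading=329, 6 segment(s) drawn

Segment endpoints: x in {-16.996, -14.936, -14.093, -13.609, -5.15, -4.181, 0}, y in {-47.536, -41.871, -39.93, -28.287, -24.858, -8.572, 0}
xmin=-16.996, ymin=-47.536, xmax=0, ymax=0

Answer: -16.996 -47.536 0 0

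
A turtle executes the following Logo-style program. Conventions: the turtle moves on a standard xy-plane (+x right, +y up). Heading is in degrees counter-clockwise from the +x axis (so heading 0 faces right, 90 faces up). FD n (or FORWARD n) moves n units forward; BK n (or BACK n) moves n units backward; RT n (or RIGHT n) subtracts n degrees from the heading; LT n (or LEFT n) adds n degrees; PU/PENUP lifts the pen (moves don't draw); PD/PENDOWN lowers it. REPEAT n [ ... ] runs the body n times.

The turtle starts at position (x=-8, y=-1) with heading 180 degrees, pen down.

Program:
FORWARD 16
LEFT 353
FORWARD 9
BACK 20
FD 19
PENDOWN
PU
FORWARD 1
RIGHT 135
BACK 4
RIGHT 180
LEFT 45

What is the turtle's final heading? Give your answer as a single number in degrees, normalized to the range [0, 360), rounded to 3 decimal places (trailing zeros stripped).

Executing turtle program step by step:
Start: pos=(-8,-1), heading=180, pen down
FD 16: (-8,-1) -> (-24,-1) [heading=180, draw]
LT 353: heading 180 -> 173
FD 9: (-24,-1) -> (-32.933,0.097) [heading=173, draw]
BK 20: (-32.933,0.097) -> (-13.082,-2.341) [heading=173, draw]
FD 19: (-13.082,-2.341) -> (-31.94,-0.025) [heading=173, draw]
PD: pen down
PU: pen up
FD 1: (-31.94,-0.025) -> (-32.933,0.097) [heading=173, move]
RT 135: heading 173 -> 38
BK 4: (-32.933,0.097) -> (-36.085,-2.366) [heading=38, move]
RT 180: heading 38 -> 218
LT 45: heading 218 -> 263
Final: pos=(-36.085,-2.366), heading=263, 4 segment(s) drawn

Answer: 263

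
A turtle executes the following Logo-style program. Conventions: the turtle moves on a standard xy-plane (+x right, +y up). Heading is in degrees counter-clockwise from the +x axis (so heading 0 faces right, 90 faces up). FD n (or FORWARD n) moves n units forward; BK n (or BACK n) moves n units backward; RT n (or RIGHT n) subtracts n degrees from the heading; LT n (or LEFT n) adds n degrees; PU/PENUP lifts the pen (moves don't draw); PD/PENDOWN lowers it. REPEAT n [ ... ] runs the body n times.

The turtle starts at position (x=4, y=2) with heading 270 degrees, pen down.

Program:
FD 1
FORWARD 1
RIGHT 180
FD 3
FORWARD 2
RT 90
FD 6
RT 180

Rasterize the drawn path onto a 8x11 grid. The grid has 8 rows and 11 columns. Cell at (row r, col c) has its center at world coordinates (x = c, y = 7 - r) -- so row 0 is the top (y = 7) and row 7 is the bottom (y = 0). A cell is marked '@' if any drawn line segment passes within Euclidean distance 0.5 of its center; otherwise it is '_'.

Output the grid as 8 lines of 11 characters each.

Segment 0: (4,2) -> (4,1)
Segment 1: (4,1) -> (4,0)
Segment 2: (4,0) -> (4,3)
Segment 3: (4,3) -> (4,5)
Segment 4: (4,5) -> (10,5)

Answer: ___________
___________
____@@@@@@@
____@______
____@______
____@______
____@______
____@______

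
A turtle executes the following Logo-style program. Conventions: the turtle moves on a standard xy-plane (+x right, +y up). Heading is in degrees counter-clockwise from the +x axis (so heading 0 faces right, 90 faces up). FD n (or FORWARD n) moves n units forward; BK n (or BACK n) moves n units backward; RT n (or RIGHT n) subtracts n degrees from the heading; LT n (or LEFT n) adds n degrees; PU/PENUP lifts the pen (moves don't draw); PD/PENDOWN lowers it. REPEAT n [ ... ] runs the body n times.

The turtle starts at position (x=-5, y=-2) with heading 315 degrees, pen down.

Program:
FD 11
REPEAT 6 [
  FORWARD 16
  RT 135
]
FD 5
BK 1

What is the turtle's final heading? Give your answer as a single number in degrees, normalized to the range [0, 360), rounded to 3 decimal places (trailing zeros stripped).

Answer: 225

Derivation:
Executing turtle program step by step:
Start: pos=(-5,-2), heading=315, pen down
FD 11: (-5,-2) -> (2.778,-9.778) [heading=315, draw]
REPEAT 6 [
  -- iteration 1/6 --
  FD 16: (2.778,-9.778) -> (14.092,-21.092) [heading=315, draw]
  RT 135: heading 315 -> 180
  -- iteration 2/6 --
  FD 16: (14.092,-21.092) -> (-1.908,-21.092) [heading=180, draw]
  RT 135: heading 180 -> 45
  -- iteration 3/6 --
  FD 16: (-1.908,-21.092) -> (9.406,-9.778) [heading=45, draw]
  RT 135: heading 45 -> 270
  -- iteration 4/6 --
  FD 16: (9.406,-9.778) -> (9.406,-25.778) [heading=270, draw]
  RT 135: heading 270 -> 135
  -- iteration 5/6 --
  FD 16: (9.406,-25.778) -> (-1.908,-14.464) [heading=135, draw]
  RT 135: heading 135 -> 0
  -- iteration 6/6 --
  FD 16: (-1.908,-14.464) -> (14.092,-14.464) [heading=0, draw]
  RT 135: heading 0 -> 225
]
FD 5: (14.092,-14.464) -> (10.556,-18) [heading=225, draw]
BK 1: (10.556,-18) -> (11.263,-17.293) [heading=225, draw]
Final: pos=(11.263,-17.293), heading=225, 9 segment(s) drawn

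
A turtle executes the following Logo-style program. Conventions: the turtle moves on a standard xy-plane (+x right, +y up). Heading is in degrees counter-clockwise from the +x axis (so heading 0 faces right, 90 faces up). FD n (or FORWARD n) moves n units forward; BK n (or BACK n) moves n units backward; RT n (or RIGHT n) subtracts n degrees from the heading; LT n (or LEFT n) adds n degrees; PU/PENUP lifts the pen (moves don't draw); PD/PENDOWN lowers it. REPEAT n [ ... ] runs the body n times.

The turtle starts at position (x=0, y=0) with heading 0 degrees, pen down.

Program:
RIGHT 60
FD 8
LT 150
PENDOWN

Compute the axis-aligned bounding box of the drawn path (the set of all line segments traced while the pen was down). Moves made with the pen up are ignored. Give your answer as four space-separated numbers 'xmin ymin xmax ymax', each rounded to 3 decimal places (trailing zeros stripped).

Executing turtle program step by step:
Start: pos=(0,0), heading=0, pen down
RT 60: heading 0 -> 300
FD 8: (0,0) -> (4,-6.928) [heading=300, draw]
LT 150: heading 300 -> 90
PD: pen down
Final: pos=(4,-6.928), heading=90, 1 segment(s) drawn

Segment endpoints: x in {0, 4}, y in {-6.928, 0}
xmin=0, ymin=-6.928, xmax=4, ymax=0

Answer: 0 -6.928 4 0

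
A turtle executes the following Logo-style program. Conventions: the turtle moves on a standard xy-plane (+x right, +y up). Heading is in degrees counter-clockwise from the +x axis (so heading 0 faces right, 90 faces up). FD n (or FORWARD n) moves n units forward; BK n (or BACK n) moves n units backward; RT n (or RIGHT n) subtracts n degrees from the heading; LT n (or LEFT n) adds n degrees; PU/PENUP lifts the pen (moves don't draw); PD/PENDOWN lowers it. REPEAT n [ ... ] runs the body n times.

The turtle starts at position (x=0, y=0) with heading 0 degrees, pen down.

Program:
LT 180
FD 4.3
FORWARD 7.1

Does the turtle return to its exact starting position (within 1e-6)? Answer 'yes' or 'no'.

Executing turtle program step by step:
Start: pos=(0,0), heading=0, pen down
LT 180: heading 0 -> 180
FD 4.3: (0,0) -> (-4.3,0) [heading=180, draw]
FD 7.1: (-4.3,0) -> (-11.4,0) [heading=180, draw]
Final: pos=(-11.4,0), heading=180, 2 segment(s) drawn

Start position: (0, 0)
Final position: (-11.4, 0)
Distance = 11.4; >= 1e-6 -> NOT closed

Answer: no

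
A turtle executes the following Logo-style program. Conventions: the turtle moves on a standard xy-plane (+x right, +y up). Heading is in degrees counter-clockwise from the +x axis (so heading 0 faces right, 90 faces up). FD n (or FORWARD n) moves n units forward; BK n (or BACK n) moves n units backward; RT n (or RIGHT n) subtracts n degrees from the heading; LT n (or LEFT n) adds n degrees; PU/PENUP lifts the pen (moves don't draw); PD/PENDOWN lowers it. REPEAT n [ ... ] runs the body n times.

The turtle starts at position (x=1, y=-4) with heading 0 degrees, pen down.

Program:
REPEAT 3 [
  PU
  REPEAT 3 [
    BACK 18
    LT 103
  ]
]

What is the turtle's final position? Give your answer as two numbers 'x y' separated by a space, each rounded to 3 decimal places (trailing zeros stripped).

Executing turtle program step by step:
Start: pos=(1,-4), heading=0, pen down
REPEAT 3 [
  -- iteration 1/3 --
  PU: pen up
  REPEAT 3 [
    -- iteration 1/3 --
    BK 18: (1,-4) -> (-17,-4) [heading=0, move]
    LT 103: heading 0 -> 103
    -- iteration 2/3 --
    BK 18: (-17,-4) -> (-12.951,-21.539) [heading=103, move]
    LT 103: heading 103 -> 206
    -- iteration 3/3 --
    BK 18: (-12.951,-21.539) -> (3.227,-13.648) [heading=206, move]
    LT 103: heading 206 -> 309
  ]
  -- iteration 2/3 --
  PU: pen up
  REPEAT 3 [
    -- iteration 1/3 --
    BK 18: (3.227,-13.648) -> (-8.1,0.341) [heading=309, move]
    LT 103: heading 309 -> 52
    -- iteration 2/3 --
    BK 18: (-8.1,0.341) -> (-19.182,-13.844) [heading=52, move]
    LT 103: heading 52 -> 155
    -- iteration 3/3 --
    BK 18: (-19.182,-13.844) -> (-2.869,-21.451) [heading=155, move]
    LT 103: heading 155 -> 258
  ]
  -- iteration 3/3 --
  PU: pen up
  REPEAT 3 [
    -- iteration 1/3 --
    BK 18: (-2.869,-21.451) -> (0.874,-3.844) [heading=258, move]
    LT 103: heading 258 -> 1
    -- iteration 2/3 --
    BK 18: (0.874,-3.844) -> (-17.124,-4.158) [heading=1, move]
    LT 103: heading 1 -> 104
    -- iteration 3/3 --
    BK 18: (-17.124,-4.158) -> (-12.769,-21.623) [heading=104, move]
    LT 103: heading 104 -> 207
  ]
]
Final: pos=(-12.769,-21.623), heading=207, 0 segment(s) drawn

Answer: -12.769 -21.623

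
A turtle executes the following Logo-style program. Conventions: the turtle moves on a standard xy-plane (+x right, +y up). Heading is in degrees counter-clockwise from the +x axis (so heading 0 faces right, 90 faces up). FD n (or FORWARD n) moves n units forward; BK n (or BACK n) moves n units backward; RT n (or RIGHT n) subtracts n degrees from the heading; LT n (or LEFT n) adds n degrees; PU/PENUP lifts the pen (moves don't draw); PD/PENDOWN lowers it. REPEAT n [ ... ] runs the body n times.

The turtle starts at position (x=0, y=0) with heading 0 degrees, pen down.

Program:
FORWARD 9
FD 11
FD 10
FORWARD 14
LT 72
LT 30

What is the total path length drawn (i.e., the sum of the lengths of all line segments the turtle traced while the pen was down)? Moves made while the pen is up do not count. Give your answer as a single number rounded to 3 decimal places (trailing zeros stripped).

Answer: 44

Derivation:
Executing turtle program step by step:
Start: pos=(0,0), heading=0, pen down
FD 9: (0,0) -> (9,0) [heading=0, draw]
FD 11: (9,0) -> (20,0) [heading=0, draw]
FD 10: (20,0) -> (30,0) [heading=0, draw]
FD 14: (30,0) -> (44,0) [heading=0, draw]
LT 72: heading 0 -> 72
LT 30: heading 72 -> 102
Final: pos=(44,0), heading=102, 4 segment(s) drawn

Segment lengths:
  seg 1: (0,0) -> (9,0), length = 9
  seg 2: (9,0) -> (20,0), length = 11
  seg 3: (20,0) -> (30,0), length = 10
  seg 4: (30,0) -> (44,0), length = 14
Total = 44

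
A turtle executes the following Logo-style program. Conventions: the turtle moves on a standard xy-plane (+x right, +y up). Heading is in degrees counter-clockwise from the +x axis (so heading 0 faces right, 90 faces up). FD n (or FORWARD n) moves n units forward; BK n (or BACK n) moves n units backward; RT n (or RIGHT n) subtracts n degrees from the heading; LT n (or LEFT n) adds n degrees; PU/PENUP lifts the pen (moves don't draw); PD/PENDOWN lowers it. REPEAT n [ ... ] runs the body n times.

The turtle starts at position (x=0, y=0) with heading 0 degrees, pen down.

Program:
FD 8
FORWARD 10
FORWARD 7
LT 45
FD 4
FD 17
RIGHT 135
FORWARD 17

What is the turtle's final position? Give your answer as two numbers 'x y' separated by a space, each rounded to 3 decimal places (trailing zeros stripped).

Answer: 39.849 -2.151

Derivation:
Executing turtle program step by step:
Start: pos=(0,0), heading=0, pen down
FD 8: (0,0) -> (8,0) [heading=0, draw]
FD 10: (8,0) -> (18,0) [heading=0, draw]
FD 7: (18,0) -> (25,0) [heading=0, draw]
LT 45: heading 0 -> 45
FD 4: (25,0) -> (27.828,2.828) [heading=45, draw]
FD 17: (27.828,2.828) -> (39.849,14.849) [heading=45, draw]
RT 135: heading 45 -> 270
FD 17: (39.849,14.849) -> (39.849,-2.151) [heading=270, draw]
Final: pos=(39.849,-2.151), heading=270, 6 segment(s) drawn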